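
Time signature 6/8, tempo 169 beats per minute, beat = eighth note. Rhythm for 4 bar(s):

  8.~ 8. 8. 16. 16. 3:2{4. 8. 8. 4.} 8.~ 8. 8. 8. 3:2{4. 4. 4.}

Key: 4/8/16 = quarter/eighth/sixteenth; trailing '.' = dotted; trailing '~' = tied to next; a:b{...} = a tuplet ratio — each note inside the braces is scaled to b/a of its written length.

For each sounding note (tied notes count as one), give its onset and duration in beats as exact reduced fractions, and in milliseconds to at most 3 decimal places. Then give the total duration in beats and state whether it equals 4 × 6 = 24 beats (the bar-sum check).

1) 0.0ms=0b +1065.089ms=3b
2) 1065.089ms=3b +532.544ms=3/2b
3) 1597.633ms=9/2b +266.272ms=3/4b
4) 1863.905ms=21/4b +266.272ms=3/4b
5) 2130.178ms=6b +710.059ms=2b
6) 2840.237ms=8b +355.03ms=1b
7) 3195.266ms=9b +355.03ms=1b
8) 3550.296ms=10b +710.059ms=2b
9) 4260.355ms=12b +1065.089ms=3b
10) 5325.444ms=15b +532.544ms=3/2b
11) 5857.988ms=33/2b +532.544ms=3/2b
12) 6390.533ms=18b +710.059ms=2b
13) 7100.592ms=20b +710.059ms=2b
14) 7810.651ms=22b +710.059ms=2b
Σ=24b of 24 (169bpm 6/8) — PASS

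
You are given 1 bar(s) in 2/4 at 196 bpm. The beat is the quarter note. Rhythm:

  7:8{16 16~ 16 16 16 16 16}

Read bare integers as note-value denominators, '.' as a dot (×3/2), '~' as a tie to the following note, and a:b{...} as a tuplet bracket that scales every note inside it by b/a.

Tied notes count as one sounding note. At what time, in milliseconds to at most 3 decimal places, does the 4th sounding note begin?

1. 0.0ms @ 0 + 87.464ms (2/7)
2. 87.464ms @ 2/7 + 174.927ms (4/7)
3. 262.391ms @ 6/7 + 87.464ms (2/7)
4. 349.854ms @ 8/7 + 87.464ms (2/7)
5. 437.318ms @ 10/7 + 87.464ms (2/7)
6. 524.781ms @ 12/7 + 87.464ms (2/7)

note 4 onset = 8/7b = 349.854ms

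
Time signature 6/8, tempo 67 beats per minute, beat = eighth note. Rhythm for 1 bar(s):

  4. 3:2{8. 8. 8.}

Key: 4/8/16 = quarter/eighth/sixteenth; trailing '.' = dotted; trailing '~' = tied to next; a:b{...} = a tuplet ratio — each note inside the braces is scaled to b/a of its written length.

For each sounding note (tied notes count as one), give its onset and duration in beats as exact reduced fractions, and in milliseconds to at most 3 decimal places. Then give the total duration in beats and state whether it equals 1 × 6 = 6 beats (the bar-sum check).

1) 0.0ms=0b +2686.567ms=3b
2) 2686.567ms=3b +895.522ms=1b
3) 3582.09ms=4b +895.522ms=1b
4) 4477.612ms=5b +895.522ms=1b
Σ=6b of 6 (67bpm 6/8) — PASS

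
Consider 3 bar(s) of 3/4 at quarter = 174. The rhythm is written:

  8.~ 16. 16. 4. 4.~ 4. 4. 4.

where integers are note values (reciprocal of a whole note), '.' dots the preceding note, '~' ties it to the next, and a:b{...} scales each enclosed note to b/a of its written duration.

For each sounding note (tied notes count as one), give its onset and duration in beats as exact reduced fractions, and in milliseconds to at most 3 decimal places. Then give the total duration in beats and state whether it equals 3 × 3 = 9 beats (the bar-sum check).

1) 0.0ms=0b +387.931ms=9/8b
2) 387.931ms=9/8b +129.31ms=3/8b
3) 517.241ms=3/2b +517.241ms=3/2b
4) 1034.483ms=3b +1034.483ms=3b
5) 2068.966ms=6b +517.241ms=3/2b
6) 2586.207ms=15/2b +517.241ms=3/2b
Σ=9b of 9 (174bpm 3/4) — PASS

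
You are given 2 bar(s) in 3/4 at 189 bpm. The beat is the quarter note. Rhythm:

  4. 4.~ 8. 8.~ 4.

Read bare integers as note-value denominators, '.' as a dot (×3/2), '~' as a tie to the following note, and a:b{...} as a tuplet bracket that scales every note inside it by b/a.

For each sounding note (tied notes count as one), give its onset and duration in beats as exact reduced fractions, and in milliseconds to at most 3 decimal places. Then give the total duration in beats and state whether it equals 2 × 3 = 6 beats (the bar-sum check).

1) 0.0ms=0b +476.19ms=3/2b
2) 476.19ms=3/2b +714.286ms=9/4b
3) 1190.476ms=15/4b +714.286ms=9/4b
Σ=6b of 6 (189bpm 3/4) — PASS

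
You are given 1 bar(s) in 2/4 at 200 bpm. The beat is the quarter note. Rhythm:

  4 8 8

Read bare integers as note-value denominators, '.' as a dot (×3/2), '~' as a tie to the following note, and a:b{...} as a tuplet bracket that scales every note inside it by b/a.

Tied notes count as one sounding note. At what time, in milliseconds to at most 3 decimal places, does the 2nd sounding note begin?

1. 0.0ms @ 0 + 300.0ms (1)
2. 300.0ms @ 1 + 150.0ms (1/2)
3. 450.0ms @ 3/2 + 150.0ms (1/2)

note 2 onset = 1b = 300.0ms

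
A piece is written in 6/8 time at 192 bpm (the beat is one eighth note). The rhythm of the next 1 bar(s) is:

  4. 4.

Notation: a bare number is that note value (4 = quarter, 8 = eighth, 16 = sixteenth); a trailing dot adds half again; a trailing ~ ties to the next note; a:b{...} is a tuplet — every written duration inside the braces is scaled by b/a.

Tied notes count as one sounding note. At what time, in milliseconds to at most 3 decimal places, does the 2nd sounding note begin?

1. 0.0ms @ 0 + 937.5ms (3)
2. 937.5ms @ 3 + 937.5ms (3)

note 2 onset = 3b = 937.5ms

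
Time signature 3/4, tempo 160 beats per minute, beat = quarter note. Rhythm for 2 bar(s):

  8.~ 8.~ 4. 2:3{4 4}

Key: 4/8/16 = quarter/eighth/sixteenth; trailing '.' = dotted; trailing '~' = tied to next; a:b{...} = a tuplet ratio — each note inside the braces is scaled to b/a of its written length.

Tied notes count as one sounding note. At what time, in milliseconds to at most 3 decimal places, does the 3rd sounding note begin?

note 3 onset = 9/2b = 1687.5ms

1. 0.0ms @ 0 + 1125.0ms (3)
2. 1125.0ms @ 3 + 562.5ms (3/2)
3. 1687.5ms @ 9/2 + 562.5ms (3/2)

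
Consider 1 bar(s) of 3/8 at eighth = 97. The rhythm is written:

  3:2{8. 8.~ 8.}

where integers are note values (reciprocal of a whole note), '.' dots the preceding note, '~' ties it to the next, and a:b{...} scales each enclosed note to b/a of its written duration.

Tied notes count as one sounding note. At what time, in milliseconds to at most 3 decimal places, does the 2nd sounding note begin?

1. 0.0ms @ 0 + 618.557ms (1)
2. 618.557ms @ 1 + 1237.113ms (2)

note 2 onset = 1b = 618.557ms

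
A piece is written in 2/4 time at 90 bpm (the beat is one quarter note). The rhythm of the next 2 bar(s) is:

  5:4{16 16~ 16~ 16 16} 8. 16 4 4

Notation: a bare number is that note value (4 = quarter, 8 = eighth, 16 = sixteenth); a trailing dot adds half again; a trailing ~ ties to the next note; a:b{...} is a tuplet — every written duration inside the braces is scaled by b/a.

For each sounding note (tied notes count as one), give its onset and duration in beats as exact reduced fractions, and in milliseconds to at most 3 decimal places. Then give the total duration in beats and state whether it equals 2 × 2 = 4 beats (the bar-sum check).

1) 0.0ms=0b +133.333ms=1/5b
2) 133.333ms=1/5b +400.0ms=3/5b
3) 533.333ms=4/5b +133.333ms=1/5b
4) 666.667ms=1b +500.0ms=3/4b
5) 1166.667ms=7/4b +166.667ms=1/4b
6) 1333.333ms=2b +666.667ms=1b
7) 2000.0ms=3b +666.667ms=1b
Σ=4b of 4 (90bpm 2/4) — PASS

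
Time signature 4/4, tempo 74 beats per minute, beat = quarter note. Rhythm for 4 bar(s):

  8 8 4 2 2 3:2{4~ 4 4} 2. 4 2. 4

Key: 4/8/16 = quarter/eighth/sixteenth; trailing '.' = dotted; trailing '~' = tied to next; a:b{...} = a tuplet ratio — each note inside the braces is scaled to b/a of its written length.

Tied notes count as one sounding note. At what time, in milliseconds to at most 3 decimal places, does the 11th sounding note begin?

note 11 onset = 15b = 12162.162ms

1. 0.0ms @ 0 + 405.405ms (1/2)
2. 405.405ms @ 1/2 + 405.405ms (1/2)
3. 810.811ms @ 1 + 810.811ms (1)
4. 1621.622ms @ 2 + 1621.622ms (2)
5. 3243.243ms @ 4 + 1621.622ms (2)
6. 4864.865ms @ 6 + 1081.081ms (4/3)
7. 5945.946ms @ 22/3 + 540.541ms (2/3)
8. 6486.486ms @ 8 + 2432.432ms (3)
9. 8918.919ms @ 11 + 810.811ms (1)
10. 9729.73ms @ 12 + 2432.432ms (3)
11. 12162.162ms @ 15 + 810.811ms (1)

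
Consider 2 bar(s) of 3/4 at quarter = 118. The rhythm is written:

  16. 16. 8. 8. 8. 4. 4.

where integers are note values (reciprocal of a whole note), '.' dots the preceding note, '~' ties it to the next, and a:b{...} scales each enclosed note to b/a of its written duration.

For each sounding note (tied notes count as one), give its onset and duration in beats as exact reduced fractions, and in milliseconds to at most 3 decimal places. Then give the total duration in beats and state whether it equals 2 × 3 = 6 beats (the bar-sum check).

1) 0.0ms=0b +190.678ms=3/8b
2) 190.678ms=3/8b +190.678ms=3/8b
3) 381.356ms=3/4b +381.356ms=3/4b
4) 762.712ms=3/2b +381.356ms=3/4b
5) 1144.068ms=9/4b +381.356ms=3/4b
6) 1525.424ms=3b +762.712ms=3/2b
7) 2288.136ms=9/2b +762.712ms=3/2b
Σ=6b of 6 (118bpm 3/4) — PASS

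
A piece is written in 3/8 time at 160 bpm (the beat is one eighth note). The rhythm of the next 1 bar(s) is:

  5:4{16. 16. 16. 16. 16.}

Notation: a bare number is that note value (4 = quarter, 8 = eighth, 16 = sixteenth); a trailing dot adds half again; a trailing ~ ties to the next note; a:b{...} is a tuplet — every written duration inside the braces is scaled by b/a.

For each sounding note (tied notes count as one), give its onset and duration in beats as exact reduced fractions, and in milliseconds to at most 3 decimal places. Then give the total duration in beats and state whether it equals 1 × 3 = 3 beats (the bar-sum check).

1) 0.0ms=0b +225.0ms=3/5b
2) 225.0ms=3/5b +225.0ms=3/5b
3) 450.0ms=6/5b +225.0ms=3/5b
4) 675.0ms=9/5b +225.0ms=3/5b
5) 900.0ms=12/5b +225.0ms=3/5b
Σ=3b of 3 (160bpm 3/8) — PASS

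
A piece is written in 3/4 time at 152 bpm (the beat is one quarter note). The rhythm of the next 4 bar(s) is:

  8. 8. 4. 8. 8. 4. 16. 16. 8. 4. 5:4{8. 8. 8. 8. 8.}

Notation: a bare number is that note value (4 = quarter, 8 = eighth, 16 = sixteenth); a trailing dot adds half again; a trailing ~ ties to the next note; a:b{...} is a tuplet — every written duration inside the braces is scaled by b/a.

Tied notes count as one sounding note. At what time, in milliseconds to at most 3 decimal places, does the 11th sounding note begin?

1. 0.0ms @ 0 + 296.053ms (3/4)
2. 296.053ms @ 3/4 + 296.053ms (3/4)
3. 592.105ms @ 3/2 + 592.105ms (3/2)
4. 1184.211ms @ 3 + 296.053ms (3/4)
5. 1480.263ms @ 15/4 + 296.053ms (3/4)
6. 1776.316ms @ 9/2 + 592.105ms (3/2)
7. 2368.421ms @ 6 + 148.026ms (3/8)
8. 2516.447ms @ 51/8 + 148.026ms (3/8)
9. 2664.474ms @ 27/4 + 296.053ms (3/4)
10. 2960.526ms @ 15/2 + 592.105ms (3/2)
11. 3552.632ms @ 9 + 236.842ms (3/5)
12. 3789.474ms @ 48/5 + 236.842ms (3/5)
13. 4026.316ms @ 51/5 + 236.842ms (3/5)
14. 4263.158ms @ 54/5 + 236.842ms (3/5)
15. 4500.0ms @ 57/5 + 236.842ms (3/5)

note 11 onset = 9b = 3552.632ms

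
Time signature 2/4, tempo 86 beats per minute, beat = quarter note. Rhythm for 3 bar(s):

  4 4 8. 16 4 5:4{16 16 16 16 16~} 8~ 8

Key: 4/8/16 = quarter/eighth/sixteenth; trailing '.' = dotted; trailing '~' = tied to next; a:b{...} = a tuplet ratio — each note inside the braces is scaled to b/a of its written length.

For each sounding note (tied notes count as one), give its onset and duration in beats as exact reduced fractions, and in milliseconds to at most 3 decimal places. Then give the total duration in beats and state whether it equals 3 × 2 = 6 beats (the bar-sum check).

1) 0.0ms=0b +697.674ms=1b
2) 697.674ms=1b +697.674ms=1b
3) 1395.349ms=2b +523.256ms=3/4b
4) 1918.605ms=11/4b +174.419ms=1/4b
5) 2093.023ms=3b +697.674ms=1b
6) 2790.698ms=4b +139.535ms=1/5b
7) 2930.233ms=21/5b +139.535ms=1/5b
8) 3069.767ms=22/5b +139.535ms=1/5b
9) 3209.302ms=23/5b +139.535ms=1/5b
10) 3348.837ms=24/5b +837.209ms=6/5b
Σ=6b of 6 (86bpm 2/4) — PASS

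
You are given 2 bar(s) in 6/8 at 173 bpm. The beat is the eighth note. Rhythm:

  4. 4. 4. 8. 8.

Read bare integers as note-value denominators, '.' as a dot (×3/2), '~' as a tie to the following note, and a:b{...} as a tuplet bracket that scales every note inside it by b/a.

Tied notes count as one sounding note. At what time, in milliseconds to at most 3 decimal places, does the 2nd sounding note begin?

1. 0.0ms @ 0 + 1040.462ms (3)
2. 1040.462ms @ 3 + 1040.462ms (3)
3. 2080.925ms @ 6 + 1040.462ms (3)
4. 3121.387ms @ 9 + 520.231ms (3/2)
5. 3641.618ms @ 21/2 + 520.231ms (3/2)

note 2 onset = 3b = 1040.462ms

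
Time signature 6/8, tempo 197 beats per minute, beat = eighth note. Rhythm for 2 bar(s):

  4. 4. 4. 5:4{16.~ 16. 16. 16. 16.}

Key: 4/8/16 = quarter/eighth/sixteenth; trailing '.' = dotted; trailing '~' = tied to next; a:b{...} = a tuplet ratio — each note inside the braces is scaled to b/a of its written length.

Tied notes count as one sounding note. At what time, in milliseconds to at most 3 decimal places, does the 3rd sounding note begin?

note 3 onset = 6b = 1827.411ms

1. 0.0ms @ 0 + 913.706ms (3)
2. 913.706ms @ 3 + 913.706ms (3)
3. 1827.411ms @ 6 + 913.706ms (3)
4. 2741.117ms @ 9 + 365.482ms (6/5)
5. 3106.599ms @ 51/5 + 182.741ms (3/5)
6. 3289.34ms @ 54/5 + 182.741ms (3/5)
7. 3472.081ms @ 57/5 + 182.741ms (3/5)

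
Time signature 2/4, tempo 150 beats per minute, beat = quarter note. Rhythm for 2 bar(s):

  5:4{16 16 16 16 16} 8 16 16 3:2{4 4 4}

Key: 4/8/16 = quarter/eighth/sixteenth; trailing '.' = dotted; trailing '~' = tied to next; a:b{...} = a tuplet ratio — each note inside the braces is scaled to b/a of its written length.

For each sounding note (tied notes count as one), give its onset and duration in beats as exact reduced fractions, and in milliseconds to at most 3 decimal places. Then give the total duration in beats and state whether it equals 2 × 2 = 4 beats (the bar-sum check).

1) 0.0ms=0b +80.0ms=1/5b
2) 80.0ms=1/5b +80.0ms=1/5b
3) 160.0ms=2/5b +80.0ms=1/5b
4) 240.0ms=3/5b +80.0ms=1/5b
5) 320.0ms=4/5b +80.0ms=1/5b
6) 400.0ms=1b +200.0ms=1/2b
7) 600.0ms=3/2b +100.0ms=1/4b
8) 700.0ms=7/4b +100.0ms=1/4b
9) 800.0ms=2b +266.667ms=2/3b
10) 1066.667ms=8/3b +266.667ms=2/3b
11) 1333.333ms=10/3b +266.667ms=2/3b
Σ=4b of 4 (150bpm 2/4) — PASS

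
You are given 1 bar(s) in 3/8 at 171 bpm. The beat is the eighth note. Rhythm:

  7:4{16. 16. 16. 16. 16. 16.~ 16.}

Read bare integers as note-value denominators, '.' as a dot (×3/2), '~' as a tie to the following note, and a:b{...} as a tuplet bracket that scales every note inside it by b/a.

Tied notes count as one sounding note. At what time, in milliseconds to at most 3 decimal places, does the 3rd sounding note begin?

note 3 onset = 6/7b = 300.752ms

1. 0.0ms @ 0 + 150.376ms (3/7)
2. 150.376ms @ 3/7 + 150.376ms (3/7)
3. 300.752ms @ 6/7 + 150.376ms (3/7)
4. 451.128ms @ 9/7 + 150.376ms (3/7)
5. 601.504ms @ 12/7 + 150.376ms (3/7)
6. 751.88ms @ 15/7 + 300.752ms (6/7)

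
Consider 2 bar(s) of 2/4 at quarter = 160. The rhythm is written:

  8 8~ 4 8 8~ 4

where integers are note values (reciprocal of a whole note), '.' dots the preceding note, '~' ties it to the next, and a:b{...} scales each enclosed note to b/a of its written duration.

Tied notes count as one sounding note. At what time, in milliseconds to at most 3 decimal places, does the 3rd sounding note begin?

note 3 onset = 2b = 750.0ms

1. 0.0ms @ 0 + 187.5ms (1/2)
2. 187.5ms @ 1/2 + 562.5ms (3/2)
3. 750.0ms @ 2 + 187.5ms (1/2)
4. 937.5ms @ 5/2 + 562.5ms (3/2)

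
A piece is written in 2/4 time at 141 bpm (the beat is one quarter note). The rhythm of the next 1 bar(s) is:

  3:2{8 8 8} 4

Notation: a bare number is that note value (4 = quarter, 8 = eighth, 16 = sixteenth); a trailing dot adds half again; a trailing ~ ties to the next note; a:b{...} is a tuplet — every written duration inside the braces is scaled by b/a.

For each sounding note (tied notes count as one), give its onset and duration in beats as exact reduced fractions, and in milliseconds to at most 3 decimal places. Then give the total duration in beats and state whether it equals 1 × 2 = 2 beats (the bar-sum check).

1) 0.0ms=0b +141.844ms=1/3b
2) 141.844ms=1/3b +141.844ms=1/3b
3) 283.688ms=2/3b +141.844ms=1/3b
4) 425.532ms=1b +425.532ms=1b
Σ=2b of 2 (141bpm 2/4) — PASS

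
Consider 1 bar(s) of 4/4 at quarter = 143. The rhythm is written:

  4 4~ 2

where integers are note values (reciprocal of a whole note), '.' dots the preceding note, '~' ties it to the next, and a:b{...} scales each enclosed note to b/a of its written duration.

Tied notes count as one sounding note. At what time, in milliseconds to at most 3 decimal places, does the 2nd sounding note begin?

1. 0.0ms @ 0 + 419.58ms (1)
2. 419.58ms @ 1 + 1258.741ms (3)

note 2 onset = 1b = 419.58ms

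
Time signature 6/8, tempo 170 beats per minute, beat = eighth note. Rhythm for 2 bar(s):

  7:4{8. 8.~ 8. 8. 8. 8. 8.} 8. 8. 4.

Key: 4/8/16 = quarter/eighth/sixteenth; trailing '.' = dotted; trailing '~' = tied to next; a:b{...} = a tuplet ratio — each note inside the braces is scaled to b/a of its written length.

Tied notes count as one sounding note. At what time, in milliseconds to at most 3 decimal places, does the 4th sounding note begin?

1. 0.0ms @ 0 + 302.521ms (6/7)
2. 302.521ms @ 6/7 + 605.042ms (12/7)
3. 907.563ms @ 18/7 + 302.521ms (6/7)
4. 1210.084ms @ 24/7 + 302.521ms (6/7)
5. 1512.605ms @ 30/7 + 302.521ms (6/7)
6. 1815.126ms @ 36/7 + 302.521ms (6/7)
7. 2117.647ms @ 6 + 529.412ms (3/2)
8. 2647.059ms @ 15/2 + 529.412ms (3/2)
9. 3176.471ms @ 9 + 1058.824ms (3)

note 4 onset = 24/7b = 1210.084ms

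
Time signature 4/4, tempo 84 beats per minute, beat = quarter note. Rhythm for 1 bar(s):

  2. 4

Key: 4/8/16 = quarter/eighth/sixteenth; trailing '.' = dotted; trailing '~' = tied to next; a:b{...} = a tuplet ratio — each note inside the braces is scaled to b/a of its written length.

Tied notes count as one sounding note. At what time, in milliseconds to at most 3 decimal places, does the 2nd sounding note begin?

1. 0.0ms @ 0 + 2142.857ms (3)
2. 2142.857ms @ 3 + 714.286ms (1)

note 2 onset = 3b = 2142.857ms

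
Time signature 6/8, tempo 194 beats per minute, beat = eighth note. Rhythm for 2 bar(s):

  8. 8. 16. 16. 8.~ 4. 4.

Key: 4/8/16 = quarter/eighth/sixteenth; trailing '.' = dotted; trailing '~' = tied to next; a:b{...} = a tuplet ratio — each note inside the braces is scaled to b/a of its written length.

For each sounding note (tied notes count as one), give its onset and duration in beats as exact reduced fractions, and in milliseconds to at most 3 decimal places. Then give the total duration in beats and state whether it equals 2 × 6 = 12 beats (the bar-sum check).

1) 0.0ms=0b +463.918ms=3/2b
2) 463.918ms=3/2b +463.918ms=3/2b
3) 927.835ms=3b +231.959ms=3/4b
4) 1159.794ms=15/4b +231.959ms=3/4b
5) 1391.753ms=9/2b +1391.753ms=9/2b
6) 2783.505ms=9b +927.835ms=3b
Σ=12b of 12 (194bpm 6/8) — PASS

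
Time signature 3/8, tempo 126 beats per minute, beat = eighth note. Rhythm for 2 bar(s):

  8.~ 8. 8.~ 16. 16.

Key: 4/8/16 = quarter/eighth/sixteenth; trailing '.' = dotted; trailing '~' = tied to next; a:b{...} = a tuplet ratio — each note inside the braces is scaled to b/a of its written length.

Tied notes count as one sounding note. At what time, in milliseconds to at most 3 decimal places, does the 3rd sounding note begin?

note 3 onset = 21/4b = 2500.0ms

1. 0.0ms @ 0 + 1428.571ms (3)
2. 1428.571ms @ 3 + 1071.429ms (9/4)
3. 2500.0ms @ 21/4 + 357.143ms (3/4)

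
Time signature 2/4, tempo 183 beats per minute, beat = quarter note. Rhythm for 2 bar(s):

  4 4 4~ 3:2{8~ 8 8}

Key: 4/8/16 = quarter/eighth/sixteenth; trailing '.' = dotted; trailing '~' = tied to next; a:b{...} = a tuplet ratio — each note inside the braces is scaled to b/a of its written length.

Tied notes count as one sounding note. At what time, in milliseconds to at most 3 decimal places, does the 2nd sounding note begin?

1. 0.0ms @ 0 + 327.869ms (1)
2. 327.869ms @ 1 + 327.869ms (1)
3. 655.738ms @ 2 + 546.448ms (5/3)
4. 1202.186ms @ 11/3 + 109.29ms (1/3)

note 2 onset = 1b = 327.869ms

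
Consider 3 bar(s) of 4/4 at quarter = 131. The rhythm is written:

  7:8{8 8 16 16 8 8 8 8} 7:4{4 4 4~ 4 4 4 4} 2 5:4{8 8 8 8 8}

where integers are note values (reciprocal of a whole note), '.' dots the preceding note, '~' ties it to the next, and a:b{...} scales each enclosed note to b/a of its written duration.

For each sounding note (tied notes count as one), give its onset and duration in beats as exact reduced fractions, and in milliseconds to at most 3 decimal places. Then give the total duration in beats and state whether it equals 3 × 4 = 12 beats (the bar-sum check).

1) 0.0ms=0b +261.723ms=4/7b
2) 261.723ms=4/7b +261.723ms=4/7b
3) 523.446ms=8/7b +130.862ms=2/7b
4) 654.308ms=10/7b +130.862ms=2/7b
5) 785.169ms=12/7b +261.723ms=4/7b
6) 1046.892ms=16/7b +261.723ms=4/7b
7) 1308.615ms=20/7b +261.723ms=4/7b
8) 1570.338ms=24/7b +261.723ms=4/7b
9) 1832.061ms=4b +261.723ms=4/7b
10) 2093.784ms=32/7b +261.723ms=4/7b
11) 2355.507ms=36/7b +523.446ms=8/7b
12) 2878.953ms=44/7b +261.723ms=4/7b
13) 3140.676ms=48/7b +261.723ms=4/7b
14) 3402.399ms=52/7b +261.723ms=4/7b
15) 3664.122ms=8b +916.031ms=2b
16) 4580.153ms=10b +183.206ms=2/5b
17) 4763.359ms=52/5b +183.206ms=2/5b
18) 4946.565ms=54/5b +183.206ms=2/5b
19) 5129.771ms=56/5b +183.206ms=2/5b
20) 5312.977ms=58/5b +183.206ms=2/5b
Σ=12b of 12 (131bpm 4/4) — PASS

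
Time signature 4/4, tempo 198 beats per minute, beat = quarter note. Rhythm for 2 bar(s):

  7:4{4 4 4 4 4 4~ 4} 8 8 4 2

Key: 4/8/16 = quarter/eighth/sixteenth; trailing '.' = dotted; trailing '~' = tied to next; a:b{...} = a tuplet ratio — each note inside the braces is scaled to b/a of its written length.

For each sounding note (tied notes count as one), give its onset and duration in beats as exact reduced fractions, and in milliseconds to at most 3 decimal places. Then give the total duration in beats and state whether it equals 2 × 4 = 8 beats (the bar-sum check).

1) 0.0ms=0b +173.16ms=4/7b
2) 173.16ms=4/7b +173.16ms=4/7b
3) 346.32ms=8/7b +173.16ms=4/7b
4) 519.481ms=12/7b +173.16ms=4/7b
5) 692.641ms=16/7b +173.16ms=4/7b
6) 865.801ms=20/7b +346.32ms=8/7b
7) 1212.121ms=4b +151.515ms=1/2b
8) 1363.636ms=9/2b +151.515ms=1/2b
9) 1515.152ms=5b +303.03ms=1b
10) 1818.182ms=6b +606.061ms=2b
Σ=8b of 8 (198bpm 4/4) — PASS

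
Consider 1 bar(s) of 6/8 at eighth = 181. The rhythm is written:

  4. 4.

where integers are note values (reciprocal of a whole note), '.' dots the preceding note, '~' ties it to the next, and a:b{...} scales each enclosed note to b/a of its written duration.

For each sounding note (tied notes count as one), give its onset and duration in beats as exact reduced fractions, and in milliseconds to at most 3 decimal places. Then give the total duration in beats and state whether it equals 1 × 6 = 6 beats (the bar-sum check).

1) 0.0ms=0b +994.475ms=3b
2) 994.475ms=3b +994.475ms=3b
Σ=6b of 6 (181bpm 6/8) — PASS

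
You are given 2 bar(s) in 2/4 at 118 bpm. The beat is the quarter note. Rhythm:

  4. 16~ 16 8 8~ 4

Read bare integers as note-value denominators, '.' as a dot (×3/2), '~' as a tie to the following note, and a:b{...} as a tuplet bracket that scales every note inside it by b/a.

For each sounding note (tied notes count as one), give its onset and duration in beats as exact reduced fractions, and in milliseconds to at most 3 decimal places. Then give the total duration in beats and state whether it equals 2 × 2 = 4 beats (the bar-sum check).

1) 0.0ms=0b +762.712ms=3/2b
2) 762.712ms=3/2b +254.237ms=1/2b
3) 1016.949ms=2b +254.237ms=1/2b
4) 1271.186ms=5/2b +762.712ms=3/2b
Σ=4b of 4 (118bpm 2/4) — PASS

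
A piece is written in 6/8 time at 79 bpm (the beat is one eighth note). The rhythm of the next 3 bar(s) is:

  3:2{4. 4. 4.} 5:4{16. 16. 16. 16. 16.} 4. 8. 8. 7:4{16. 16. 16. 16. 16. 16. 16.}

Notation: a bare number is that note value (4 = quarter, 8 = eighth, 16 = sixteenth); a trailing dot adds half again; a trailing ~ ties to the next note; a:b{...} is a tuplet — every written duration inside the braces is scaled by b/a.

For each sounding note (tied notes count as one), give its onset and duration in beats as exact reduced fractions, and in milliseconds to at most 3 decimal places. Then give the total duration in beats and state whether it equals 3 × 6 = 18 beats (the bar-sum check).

1) 0.0ms=0b +1518.987ms=2b
2) 1518.987ms=2b +1518.987ms=2b
3) 3037.975ms=4b +1518.987ms=2b
4) 4556.962ms=6b +455.696ms=3/5b
5) 5012.658ms=33/5b +455.696ms=3/5b
6) 5468.354ms=36/5b +455.696ms=3/5b
7) 5924.051ms=39/5b +455.696ms=3/5b
8) 6379.747ms=42/5b +455.696ms=3/5b
9) 6835.443ms=9b +2278.481ms=3b
10) 9113.924ms=12b +1139.241ms=3/2b
11) 10253.165ms=27/2b +1139.241ms=3/2b
12) 11392.405ms=15b +325.497ms=3/7b
13) 11717.902ms=108/7b +325.497ms=3/7b
14) 12043.4ms=111/7b +325.497ms=3/7b
15) 12368.897ms=114/7b +325.497ms=3/7b
16) 12694.394ms=117/7b +325.497ms=3/7b
17) 13019.892ms=120/7b +325.497ms=3/7b
18) 13345.389ms=123/7b +325.497ms=3/7b
Σ=18b of 18 (79bpm 6/8) — PASS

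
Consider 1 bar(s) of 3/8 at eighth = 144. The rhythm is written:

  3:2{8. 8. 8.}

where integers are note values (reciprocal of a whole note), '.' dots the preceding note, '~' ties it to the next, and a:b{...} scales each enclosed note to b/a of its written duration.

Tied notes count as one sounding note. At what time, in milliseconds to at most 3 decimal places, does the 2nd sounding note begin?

1. 0.0ms @ 0 + 416.667ms (1)
2. 416.667ms @ 1 + 416.667ms (1)
3. 833.333ms @ 2 + 416.667ms (1)

note 2 onset = 1b = 416.667ms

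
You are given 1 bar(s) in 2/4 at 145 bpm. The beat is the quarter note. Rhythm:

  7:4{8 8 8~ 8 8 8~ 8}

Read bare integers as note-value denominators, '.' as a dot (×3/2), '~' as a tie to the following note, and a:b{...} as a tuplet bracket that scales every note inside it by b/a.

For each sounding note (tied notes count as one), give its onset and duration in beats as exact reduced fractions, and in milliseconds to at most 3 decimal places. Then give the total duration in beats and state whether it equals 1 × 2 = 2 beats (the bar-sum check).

1) 0.0ms=0b +118.227ms=2/7b
2) 118.227ms=2/7b +118.227ms=2/7b
3) 236.453ms=4/7b +236.453ms=4/7b
4) 472.906ms=8/7b +118.227ms=2/7b
5) 591.133ms=10/7b +236.453ms=4/7b
Σ=2b of 2 (145bpm 2/4) — PASS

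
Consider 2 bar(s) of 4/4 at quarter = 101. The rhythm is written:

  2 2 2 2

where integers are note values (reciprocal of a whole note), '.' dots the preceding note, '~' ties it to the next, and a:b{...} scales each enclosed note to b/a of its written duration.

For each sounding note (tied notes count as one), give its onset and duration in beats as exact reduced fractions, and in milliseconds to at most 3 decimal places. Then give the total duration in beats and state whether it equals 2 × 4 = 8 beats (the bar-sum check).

1) 0.0ms=0b +1188.119ms=2b
2) 1188.119ms=2b +1188.119ms=2b
3) 2376.238ms=4b +1188.119ms=2b
4) 3564.356ms=6b +1188.119ms=2b
Σ=8b of 8 (101bpm 4/4) — PASS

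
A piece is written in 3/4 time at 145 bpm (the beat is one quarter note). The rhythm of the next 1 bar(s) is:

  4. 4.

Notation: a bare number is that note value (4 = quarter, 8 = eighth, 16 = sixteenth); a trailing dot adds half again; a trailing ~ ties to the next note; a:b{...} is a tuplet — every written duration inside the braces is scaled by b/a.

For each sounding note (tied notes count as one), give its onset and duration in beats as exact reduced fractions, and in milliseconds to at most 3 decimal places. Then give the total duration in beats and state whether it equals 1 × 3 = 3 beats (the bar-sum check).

1) 0.0ms=0b +620.69ms=3/2b
2) 620.69ms=3/2b +620.69ms=3/2b
Σ=3b of 3 (145bpm 3/4) — PASS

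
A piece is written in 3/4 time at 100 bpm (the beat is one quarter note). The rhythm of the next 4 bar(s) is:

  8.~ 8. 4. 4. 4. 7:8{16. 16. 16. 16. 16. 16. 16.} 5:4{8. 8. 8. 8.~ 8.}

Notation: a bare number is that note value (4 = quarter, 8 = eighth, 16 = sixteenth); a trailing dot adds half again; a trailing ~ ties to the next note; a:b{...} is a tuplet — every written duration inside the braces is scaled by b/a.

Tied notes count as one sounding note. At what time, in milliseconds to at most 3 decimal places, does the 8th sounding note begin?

1. 0.0ms @ 0 + 900.0ms (3/2)
2. 900.0ms @ 3/2 + 900.0ms (3/2)
3. 1800.0ms @ 3 + 900.0ms (3/2)
4. 2700.0ms @ 9/2 + 900.0ms (3/2)
5. 3600.0ms @ 6 + 257.143ms (3/7)
6. 3857.143ms @ 45/7 + 257.143ms (3/7)
7. 4114.286ms @ 48/7 + 257.143ms (3/7)
8. 4371.429ms @ 51/7 + 257.143ms (3/7)
9. 4628.571ms @ 54/7 + 257.143ms (3/7)
10. 4885.714ms @ 57/7 + 257.143ms (3/7)
11. 5142.857ms @ 60/7 + 257.143ms (3/7)
12. 5400.0ms @ 9 + 360.0ms (3/5)
13. 5760.0ms @ 48/5 + 360.0ms (3/5)
14. 6120.0ms @ 51/5 + 360.0ms (3/5)
15. 6480.0ms @ 54/5 + 720.0ms (6/5)

note 8 onset = 51/7b = 4371.429ms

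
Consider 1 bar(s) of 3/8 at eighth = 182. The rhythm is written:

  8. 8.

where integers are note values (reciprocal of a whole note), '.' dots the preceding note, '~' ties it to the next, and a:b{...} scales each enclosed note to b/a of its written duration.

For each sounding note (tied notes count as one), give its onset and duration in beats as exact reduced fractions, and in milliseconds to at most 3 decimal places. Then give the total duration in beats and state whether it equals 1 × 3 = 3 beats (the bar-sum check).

1) 0.0ms=0b +494.505ms=3/2b
2) 494.505ms=3/2b +494.505ms=3/2b
Σ=3b of 3 (182bpm 3/8) — PASS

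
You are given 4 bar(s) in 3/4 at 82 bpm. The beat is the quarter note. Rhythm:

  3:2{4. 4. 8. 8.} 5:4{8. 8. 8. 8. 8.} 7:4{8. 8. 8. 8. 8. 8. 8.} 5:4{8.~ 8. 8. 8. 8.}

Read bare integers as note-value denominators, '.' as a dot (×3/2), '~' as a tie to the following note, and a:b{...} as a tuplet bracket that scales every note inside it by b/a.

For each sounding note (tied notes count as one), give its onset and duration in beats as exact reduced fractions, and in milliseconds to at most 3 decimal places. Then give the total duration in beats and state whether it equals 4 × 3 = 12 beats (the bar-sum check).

1) 0.0ms=0b +731.707ms=1b
2) 731.707ms=1b +731.707ms=1b
3) 1463.415ms=2b +365.854ms=1/2b
4) 1829.268ms=5/2b +365.854ms=1/2b
5) 2195.122ms=3b +439.024ms=3/5b
6) 2634.146ms=18/5b +439.024ms=3/5b
7) 3073.171ms=21/5b +439.024ms=3/5b
8) 3512.195ms=24/5b +439.024ms=3/5b
9) 3951.22ms=27/5b +439.024ms=3/5b
10) 4390.244ms=6b +313.589ms=3/7b
11) 4703.833ms=45/7b +313.589ms=3/7b
12) 5017.422ms=48/7b +313.589ms=3/7b
13) 5331.01ms=51/7b +313.589ms=3/7b
14) 5644.599ms=54/7b +313.589ms=3/7b
15) 5958.188ms=57/7b +313.589ms=3/7b
16) 6271.777ms=60/7b +313.589ms=3/7b
17) 6585.366ms=9b +878.049ms=6/5b
18) 7463.415ms=51/5b +439.024ms=3/5b
19) 7902.439ms=54/5b +439.024ms=3/5b
20) 8341.463ms=57/5b +439.024ms=3/5b
Σ=12b of 12 (82bpm 3/4) — PASS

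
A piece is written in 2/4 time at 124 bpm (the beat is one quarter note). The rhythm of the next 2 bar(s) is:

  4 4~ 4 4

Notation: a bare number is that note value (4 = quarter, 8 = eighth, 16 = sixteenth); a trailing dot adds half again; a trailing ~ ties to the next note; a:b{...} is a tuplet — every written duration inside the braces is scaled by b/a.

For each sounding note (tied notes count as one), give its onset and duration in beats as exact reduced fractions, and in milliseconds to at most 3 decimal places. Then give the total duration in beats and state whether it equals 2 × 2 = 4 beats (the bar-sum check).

1) 0.0ms=0b +483.871ms=1b
2) 483.871ms=1b +967.742ms=2b
3) 1451.613ms=3b +483.871ms=1b
Σ=4b of 4 (124bpm 2/4) — PASS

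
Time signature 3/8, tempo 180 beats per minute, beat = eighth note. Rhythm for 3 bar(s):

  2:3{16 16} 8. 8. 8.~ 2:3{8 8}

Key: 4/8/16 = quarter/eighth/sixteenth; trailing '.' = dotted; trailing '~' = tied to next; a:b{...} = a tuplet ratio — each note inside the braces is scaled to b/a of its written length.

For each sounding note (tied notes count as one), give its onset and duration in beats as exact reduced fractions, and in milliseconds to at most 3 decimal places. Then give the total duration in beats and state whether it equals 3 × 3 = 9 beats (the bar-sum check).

1) 0.0ms=0b +250.0ms=3/4b
2) 250.0ms=3/4b +250.0ms=3/4b
3) 500.0ms=3/2b +500.0ms=3/2b
4) 1000.0ms=3b +500.0ms=3/2b
5) 1500.0ms=9/2b +1000.0ms=3b
6) 2500.0ms=15/2b +500.0ms=3/2b
Σ=9b of 9 (180bpm 3/8) — PASS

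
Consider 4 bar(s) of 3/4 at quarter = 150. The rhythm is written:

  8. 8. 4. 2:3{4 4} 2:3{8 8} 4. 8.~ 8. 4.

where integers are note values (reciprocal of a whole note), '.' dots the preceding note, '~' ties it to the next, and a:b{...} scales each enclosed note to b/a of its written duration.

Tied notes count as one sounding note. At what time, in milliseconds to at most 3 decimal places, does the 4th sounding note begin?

1. 0.0ms @ 0 + 300.0ms (3/4)
2. 300.0ms @ 3/4 + 300.0ms (3/4)
3. 600.0ms @ 3/2 + 600.0ms (3/2)
4. 1200.0ms @ 3 + 600.0ms (3/2)
5. 1800.0ms @ 9/2 + 600.0ms (3/2)
6. 2400.0ms @ 6 + 300.0ms (3/4)
7. 2700.0ms @ 27/4 + 300.0ms (3/4)
8. 3000.0ms @ 15/2 + 600.0ms (3/2)
9. 3600.0ms @ 9 + 600.0ms (3/2)
10. 4200.0ms @ 21/2 + 600.0ms (3/2)

note 4 onset = 3b = 1200.0ms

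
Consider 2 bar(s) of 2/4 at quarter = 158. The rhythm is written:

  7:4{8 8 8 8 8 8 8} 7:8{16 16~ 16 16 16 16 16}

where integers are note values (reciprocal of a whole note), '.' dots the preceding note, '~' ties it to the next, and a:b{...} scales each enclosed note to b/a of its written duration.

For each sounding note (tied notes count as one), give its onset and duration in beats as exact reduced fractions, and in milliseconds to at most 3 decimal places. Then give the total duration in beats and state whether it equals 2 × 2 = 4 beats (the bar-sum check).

1) 0.0ms=0b +108.499ms=2/7b
2) 108.499ms=2/7b +108.499ms=2/7b
3) 216.998ms=4/7b +108.499ms=2/7b
4) 325.497ms=6/7b +108.499ms=2/7b
5) 433.996ms=8/7b +108.499ms=2/7b
6) 542.495ms=10/7b +108.499ms=2/7b
7) 650.995ms=12/7b +108.499ms=2/7b
8) 759.494ms=2b +108.499ms=2/7b
9) 867.993ms=16/7b +216.998ms=4/7b
10) 1084.991ms=20/7b +108.499ms=2/7b
11) 1193.49ms=22/7b +108.499ms=2/7b
12) 1301.989ms=24/7b +108.499ms=2/7b
13) 1410.488ms=26/7b +108.499ms=2/7b
Σ=4b of 4 (158bpm 2/4) — PASS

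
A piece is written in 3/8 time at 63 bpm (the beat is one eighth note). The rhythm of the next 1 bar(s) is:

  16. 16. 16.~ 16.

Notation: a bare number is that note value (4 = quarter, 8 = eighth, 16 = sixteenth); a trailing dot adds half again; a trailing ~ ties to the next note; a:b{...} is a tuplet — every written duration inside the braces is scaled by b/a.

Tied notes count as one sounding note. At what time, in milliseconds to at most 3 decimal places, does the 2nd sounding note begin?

1. 0.0ms @ 0 + 714.286ms (3/4)
2. 714.286ms @ 3/4 + 714.286ms (3/4)
3. 1428.571ms @ 3/2 + 1428.571ms (3/2)

note 2 onset = 3/4b = 714.286ms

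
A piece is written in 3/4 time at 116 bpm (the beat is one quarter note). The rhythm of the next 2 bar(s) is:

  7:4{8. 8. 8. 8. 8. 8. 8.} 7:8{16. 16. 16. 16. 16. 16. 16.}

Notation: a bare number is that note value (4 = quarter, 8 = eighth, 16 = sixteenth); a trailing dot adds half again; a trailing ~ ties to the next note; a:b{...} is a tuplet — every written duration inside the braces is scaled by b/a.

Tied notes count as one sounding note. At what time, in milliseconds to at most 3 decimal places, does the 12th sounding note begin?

1. 0.0ms @ 0 + 221.675ms (3/7)
2. 221.675ms @ 3/7 + 221.675ms (3/7)
3. 443.35ms @ 6/7 + 221.675ms (3/7)
4. 665.025ms @ 9/7 + 221.675ms (3/7)
5. 886.7ms @ 12/7 + 221.675ms (3/7)
6. 1108.374ms @ 15/7 + 221.675ms (3/7)
7. 1330.049ms @ 18/7 + 221.675ms (3/7)
8. 1551.724ms @ 3 + 221.675ms (3/7)
9. 1773.399ms @ 24/7 + 221.675ms (3/7)
10. 1995.074ms @ 27/7 + 221.675ms (3/7)
11. 2216.749ms @ 30/7 + 221.675ms (3/7)
12. 2438.424ms @ 33/7 + 221.675ms (3/7)
13. 2660.099ms @ 36/7 + 221.675ms (3/7)
14. 2881.773ms @ 39/7 + 221.675ms (3/7)

note 12 onset = 33/7b = 2438.424ms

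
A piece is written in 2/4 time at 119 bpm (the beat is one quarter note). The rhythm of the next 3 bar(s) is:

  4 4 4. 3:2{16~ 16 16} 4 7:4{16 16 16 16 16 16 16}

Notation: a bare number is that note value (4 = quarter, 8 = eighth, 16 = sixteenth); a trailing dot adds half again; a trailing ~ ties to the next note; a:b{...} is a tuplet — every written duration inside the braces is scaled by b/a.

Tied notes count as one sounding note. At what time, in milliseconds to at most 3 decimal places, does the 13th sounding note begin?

note 13 onset = 41/7b = 2953.181ms

1. 0.0ms @ 0 + 504.202ms (1)
2. 504.202ms @ 1 + 504.202ms (1)
3. 1008.403ms @ 2 + 756.303ms (3/2)
4. 1764.706ms @ 7/2 + 168.067ms (1/3)
5. 1932.773ms @ 23/6 + 84.034ms (1/6)
6. 2016.807ms @ 4 + 504.202ms (1)
7. 2521.008ms @ 5 + 72.029ms (1/7)
8. 2593.037ms @ 36/7 + 72.029ms (1/7)
9. 2665.066ms @ 37/7 + 72.029ms (1/7)
10. 2737.095ms @ 38/7 + 72.029ms (1/7)
11. 2809.124ms @ 39/7 + 72.029ms (1/7)
12. 2881.152ms @ 40/7 + 72.029ms (1/7)
13. 2953.181ms @ 41/7 + 72.029ms (1/7)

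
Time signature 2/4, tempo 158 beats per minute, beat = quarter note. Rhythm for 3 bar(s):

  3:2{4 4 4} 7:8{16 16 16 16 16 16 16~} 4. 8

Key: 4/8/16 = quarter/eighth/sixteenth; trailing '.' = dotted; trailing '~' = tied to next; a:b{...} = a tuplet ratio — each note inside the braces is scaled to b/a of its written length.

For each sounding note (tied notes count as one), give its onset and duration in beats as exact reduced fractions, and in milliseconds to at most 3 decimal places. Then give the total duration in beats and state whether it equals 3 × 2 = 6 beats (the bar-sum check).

1) 0.0ms=0b +253.165ms=2/3b
2) 253.165ms=2/3b +253.165ms=2/3b
3) 506.329ms=4/3b +253.165ms=2/3b
4) 759.494ms=2b +108.499ms=2/7b
5) 867.993ms=16/7b +108.499ms=2/7b
6) 976.492ms=18/7b +108.499ms=2/7b
7) 1084.991ms=20/7b +108.499ms=2/7b
8) 1193.49ms=22/7b +108.499ms=2/7b
9) 1301.989ms=24/7b +108.499ms=2/7b
10) 1410.488ms=26/7b +678.119ms=25/14b
11) 2088.608ms=11/2b +189.873ms=1/2b
Σ=6b of 6 (158bpm 2/4) — PASS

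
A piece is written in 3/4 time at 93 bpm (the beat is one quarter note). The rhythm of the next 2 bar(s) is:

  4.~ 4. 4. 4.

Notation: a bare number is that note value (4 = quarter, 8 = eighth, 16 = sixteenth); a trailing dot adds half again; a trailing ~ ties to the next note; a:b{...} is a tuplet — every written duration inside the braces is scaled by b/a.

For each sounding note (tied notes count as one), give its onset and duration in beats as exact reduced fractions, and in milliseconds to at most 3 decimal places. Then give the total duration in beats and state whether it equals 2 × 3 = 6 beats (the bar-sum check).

1) 0.0ms=0b +1935.484ms=3b
2) 1935.484ms=3b +967.742ms=3/2b
3) 2903.226ms=9/2b +967.742ms=3/2b
Σ=6b of 6 (93bpm 3/4) — PASS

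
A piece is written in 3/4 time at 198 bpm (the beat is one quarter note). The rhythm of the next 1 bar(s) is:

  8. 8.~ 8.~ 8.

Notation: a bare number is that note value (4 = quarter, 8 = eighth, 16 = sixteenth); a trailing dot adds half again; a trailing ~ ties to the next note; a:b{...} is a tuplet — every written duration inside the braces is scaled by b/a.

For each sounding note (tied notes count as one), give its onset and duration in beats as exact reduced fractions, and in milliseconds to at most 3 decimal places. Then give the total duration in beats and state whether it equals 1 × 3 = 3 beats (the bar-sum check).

1) 0.0ms=0b +227.273ms=3/4b
2) 227.273ms=3/4b +681.818ms=9/4b
Σ=3b of 3 (198bpm 3/4) — PASS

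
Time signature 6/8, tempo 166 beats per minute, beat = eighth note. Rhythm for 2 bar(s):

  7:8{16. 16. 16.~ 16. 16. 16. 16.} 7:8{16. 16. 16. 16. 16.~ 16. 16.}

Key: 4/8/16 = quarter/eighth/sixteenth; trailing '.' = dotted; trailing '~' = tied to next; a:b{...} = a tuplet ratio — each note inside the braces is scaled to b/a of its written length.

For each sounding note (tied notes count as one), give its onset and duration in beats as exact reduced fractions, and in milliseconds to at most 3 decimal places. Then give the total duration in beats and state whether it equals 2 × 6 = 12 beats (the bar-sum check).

1) 0.0ms=0b +309.811ms=6/7b
2) 309.811ms=6/7b +309.811ms=6/7b
3) 619.621ms=12/7b +619.621ms=12/7b
4) 1239.243ms=24/7b +309.811ms=6/7b
5) 1549.053ms=30/7b +309.811ms=6/7b
6) 1858.864ms=36/7b +309.811ms=6/7b
7) 2168.675ms=6b +309.811ms=6/7b
8) 2478.485ms=48/7b +309.811ms=6/7b
9) 2788.296ms=54/7b +309.811ms=6/7b
10) 3098.107ms=60/7b +309.811ms=6/7b
11) 3407.917ms=66/7b +619.621ms=12/7b
12) 4027.539ms=78/7b +309.811ms=6/7b
Σ=12b of 12 (166bpm 6/8) — PASS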